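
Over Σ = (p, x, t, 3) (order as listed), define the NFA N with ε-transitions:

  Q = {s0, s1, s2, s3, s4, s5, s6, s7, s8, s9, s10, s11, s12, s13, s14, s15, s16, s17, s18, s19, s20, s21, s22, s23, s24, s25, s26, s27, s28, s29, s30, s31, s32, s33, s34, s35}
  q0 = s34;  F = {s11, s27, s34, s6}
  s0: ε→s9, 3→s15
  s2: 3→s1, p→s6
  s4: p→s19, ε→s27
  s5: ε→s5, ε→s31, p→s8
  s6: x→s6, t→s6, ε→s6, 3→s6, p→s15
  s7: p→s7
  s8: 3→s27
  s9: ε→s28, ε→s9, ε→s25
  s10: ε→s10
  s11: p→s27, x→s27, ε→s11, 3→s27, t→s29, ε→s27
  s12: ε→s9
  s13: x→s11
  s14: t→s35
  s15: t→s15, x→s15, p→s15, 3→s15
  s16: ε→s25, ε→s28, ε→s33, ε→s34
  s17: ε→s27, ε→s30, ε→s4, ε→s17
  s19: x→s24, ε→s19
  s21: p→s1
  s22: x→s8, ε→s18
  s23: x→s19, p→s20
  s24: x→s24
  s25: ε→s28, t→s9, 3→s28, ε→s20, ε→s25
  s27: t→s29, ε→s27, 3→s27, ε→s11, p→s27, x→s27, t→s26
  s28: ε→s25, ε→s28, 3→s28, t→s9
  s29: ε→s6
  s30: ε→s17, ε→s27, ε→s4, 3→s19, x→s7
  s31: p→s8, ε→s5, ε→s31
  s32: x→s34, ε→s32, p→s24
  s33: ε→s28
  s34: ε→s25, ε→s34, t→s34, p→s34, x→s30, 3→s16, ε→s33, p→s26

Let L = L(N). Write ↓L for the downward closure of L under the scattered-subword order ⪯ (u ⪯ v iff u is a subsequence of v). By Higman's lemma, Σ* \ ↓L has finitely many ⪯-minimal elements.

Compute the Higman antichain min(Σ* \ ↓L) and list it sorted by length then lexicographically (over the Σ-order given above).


|Q|=36, |F|=4, |δ|=86 (40 ε).
min D↑ (4 st, q0=0, F={3}): 0:p→0,x→1,t→0,3→0 1:p→1,x→1,t→2,3→1 2:p→3,x→2,t→2,3→2 3:p→3,x→3,t→3,3→3 [Hopcroft].
'xtp': |S_i|=[19, 12, 4, 1] end={s15} ∉↓L; 3/3 single-dels accept.
1 words, ⪯-incomp.

min(Σ*\↓L) = [xtp].


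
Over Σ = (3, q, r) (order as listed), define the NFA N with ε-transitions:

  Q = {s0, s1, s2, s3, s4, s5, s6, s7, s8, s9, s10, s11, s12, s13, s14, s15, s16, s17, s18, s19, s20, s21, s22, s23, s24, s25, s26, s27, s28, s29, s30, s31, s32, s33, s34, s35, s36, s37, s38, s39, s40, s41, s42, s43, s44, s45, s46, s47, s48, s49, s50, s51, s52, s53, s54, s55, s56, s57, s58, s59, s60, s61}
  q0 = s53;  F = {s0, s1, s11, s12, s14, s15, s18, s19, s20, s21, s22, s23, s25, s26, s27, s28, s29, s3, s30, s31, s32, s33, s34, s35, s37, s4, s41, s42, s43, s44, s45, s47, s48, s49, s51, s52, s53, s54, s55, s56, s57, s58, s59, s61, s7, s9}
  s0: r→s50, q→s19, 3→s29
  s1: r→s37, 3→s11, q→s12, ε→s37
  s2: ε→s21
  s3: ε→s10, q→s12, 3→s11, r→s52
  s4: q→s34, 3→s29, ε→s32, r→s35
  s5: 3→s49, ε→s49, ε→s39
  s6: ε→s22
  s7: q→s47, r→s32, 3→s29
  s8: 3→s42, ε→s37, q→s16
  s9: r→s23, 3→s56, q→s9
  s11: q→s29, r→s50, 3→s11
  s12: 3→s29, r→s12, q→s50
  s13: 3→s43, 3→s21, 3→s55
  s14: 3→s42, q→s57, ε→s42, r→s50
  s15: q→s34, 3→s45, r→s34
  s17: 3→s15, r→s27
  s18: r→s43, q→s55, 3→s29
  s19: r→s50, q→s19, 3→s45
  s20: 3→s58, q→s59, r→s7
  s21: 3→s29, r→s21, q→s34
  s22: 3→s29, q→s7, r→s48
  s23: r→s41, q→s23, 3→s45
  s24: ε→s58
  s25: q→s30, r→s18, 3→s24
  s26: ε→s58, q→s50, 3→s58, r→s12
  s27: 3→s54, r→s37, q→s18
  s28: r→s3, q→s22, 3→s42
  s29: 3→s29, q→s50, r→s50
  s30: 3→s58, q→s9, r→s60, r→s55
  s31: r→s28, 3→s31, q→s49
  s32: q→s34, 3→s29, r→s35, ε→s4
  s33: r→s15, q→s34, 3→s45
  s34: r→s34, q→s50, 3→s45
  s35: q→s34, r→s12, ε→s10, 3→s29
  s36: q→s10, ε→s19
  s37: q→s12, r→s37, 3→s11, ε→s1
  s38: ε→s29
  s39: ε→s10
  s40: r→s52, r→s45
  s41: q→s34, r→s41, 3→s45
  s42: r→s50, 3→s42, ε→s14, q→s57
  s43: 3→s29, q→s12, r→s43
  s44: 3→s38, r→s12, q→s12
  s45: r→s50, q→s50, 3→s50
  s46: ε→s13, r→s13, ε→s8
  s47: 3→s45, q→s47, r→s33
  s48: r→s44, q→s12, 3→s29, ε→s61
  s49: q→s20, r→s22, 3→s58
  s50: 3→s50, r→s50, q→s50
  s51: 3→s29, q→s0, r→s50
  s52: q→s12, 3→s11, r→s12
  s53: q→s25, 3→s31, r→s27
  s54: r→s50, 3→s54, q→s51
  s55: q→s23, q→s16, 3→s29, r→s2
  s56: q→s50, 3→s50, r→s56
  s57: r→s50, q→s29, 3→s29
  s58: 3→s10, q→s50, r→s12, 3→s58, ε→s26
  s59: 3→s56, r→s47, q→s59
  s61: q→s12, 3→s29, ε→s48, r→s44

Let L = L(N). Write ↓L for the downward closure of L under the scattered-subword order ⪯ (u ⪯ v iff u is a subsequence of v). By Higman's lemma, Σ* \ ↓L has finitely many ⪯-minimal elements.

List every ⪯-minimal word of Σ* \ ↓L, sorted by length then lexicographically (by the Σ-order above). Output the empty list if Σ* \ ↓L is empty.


Antichain: [q3q, r3r, rrqq, qqq33, 3r3qqq, 3rrrrq].

|Q|=62, |F|=46, |δ|=179 (23 ε).
min D↑ (42 st, q0=0, F={15}): 0:3→1,q→2,r→3 1:3→1,q→4,r→5 2:3→6,q→7,r→8 3:3→9,q→8,r→10 4:3→6,q→11,r→12 5:3→13,q→12,r→14 6:3→6,q→15,r→16 7:3→6,q→17,r→18 8:3→19,q→18,r→20 9:3→9,q→21,r→15 10:3→22,q→16,r→10 11:3→6,q→23,r→24 12:3→19,q→24,r→25 13:3→13,q→26,r→15 14:3→22,q→16,r→27 15:3→15,q→15,r→15 16:3→19,q→15,r→16 17:3→28,q→17,r→29 18:3→19,q→29,r→30 19:3→19,q→15,r→15 20:3→19,q→16,r→20 21:3→19,q→31,r→15 22:3→22,q→19,r→15 23:3→28,q→23,r→32 24:3→19,q→32,r→33 25:3→19,q→16,r→34 26:3→19,q→19,r→15 27:3→22,q→16,r→16 28:3→15,q→15,r→28 29:3→35,q→29,r→36 30:3→19,q→37,r→30 31:3→19,q→38,r→15 32:3→35,q→32,r→39 33:3→19,q→37,r→40 34:3→19,q→16,r→16 35:3→15,q→15,r→15 36:3→35,q→37,r→36 37:3→35,q→15,r→37 38:3→35,q→38,r→15 39:3→35,q→37,r→41 40:3→19,q→37,r→16 41:3→35,q→37,r→37.
'q3q': |S_i|=[53, 41, 10, 1] end={s50} — reject; 3/3 deletions ∈↓L.
'r3r': |S_i|=[53, 42, 12, 1] end={s50} — reject; 3/3 single-dels accept.
'rrqq': |S_i|=[53, 42, 25, 5, 1] end={s50} ∉↓L; 4/4 single-dels accept.
'qqq33': N↓-sim [53, 41, 29, 13, 3, 1] end={s50} ∉↓L; 5/5 single-dels accept.
'3r3qqq': run [53, 37, 26, 8, 3, 2, 1] end={s50} ∉↓L; 6/6 deletions ∈↓L.
'3rrrrq': N↓-sim [53, 37, 26, 19, 13, 6, 1] end={s50} — reject; 6/6 deletions ∈↓L.
6 minimals (antichain).


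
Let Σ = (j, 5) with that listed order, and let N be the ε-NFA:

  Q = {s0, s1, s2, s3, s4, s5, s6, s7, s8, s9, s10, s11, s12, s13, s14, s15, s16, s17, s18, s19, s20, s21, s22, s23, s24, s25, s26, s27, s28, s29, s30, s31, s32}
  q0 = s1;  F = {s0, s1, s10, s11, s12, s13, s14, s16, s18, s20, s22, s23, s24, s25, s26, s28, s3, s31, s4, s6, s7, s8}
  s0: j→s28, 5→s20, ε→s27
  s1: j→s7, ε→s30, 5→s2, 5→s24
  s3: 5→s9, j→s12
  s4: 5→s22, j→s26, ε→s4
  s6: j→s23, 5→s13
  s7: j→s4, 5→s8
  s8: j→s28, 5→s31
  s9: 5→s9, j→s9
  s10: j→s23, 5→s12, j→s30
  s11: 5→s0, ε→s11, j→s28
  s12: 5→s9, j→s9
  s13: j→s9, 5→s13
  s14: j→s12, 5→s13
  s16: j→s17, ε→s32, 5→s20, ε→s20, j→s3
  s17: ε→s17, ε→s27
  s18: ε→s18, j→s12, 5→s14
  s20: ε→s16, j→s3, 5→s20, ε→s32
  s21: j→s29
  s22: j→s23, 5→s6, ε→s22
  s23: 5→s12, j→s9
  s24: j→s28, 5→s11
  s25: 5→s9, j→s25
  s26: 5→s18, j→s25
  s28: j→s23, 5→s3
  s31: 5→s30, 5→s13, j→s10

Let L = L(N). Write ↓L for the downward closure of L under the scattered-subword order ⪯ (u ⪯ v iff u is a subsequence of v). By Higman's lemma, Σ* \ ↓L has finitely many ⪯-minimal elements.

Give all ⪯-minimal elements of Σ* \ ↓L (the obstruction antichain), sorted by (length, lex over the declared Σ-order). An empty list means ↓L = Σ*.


Antichain: [5jjj, 5j55, jjjj5, jj5jj, j555j, 5555j5].

|Q|=33, |F|=22, |δ|=63 (12 ε).
min D↑ (22 st, q0=0, F={18}): 0:j→1,5→2 1:j→3,5→4 2:j→5,5→6 3:j→7,5→8 4:j→5,5→9 5:j→10,5→11 6:j→5,5→12 7:j→13,5→14 8:j→10,5→15 9:j→16,5→17 10:j→18,5→19 11:j→19,5→18 12:j→5,5→20 13:j→13,5→18 14:j→19,5→21 15:j→10,5→17 16:j→10,5→19 17:j→18,5→17 18:j→18,5→18 19:j→18,5→18 20:j→11,5→20 21:j→19,5→17 (ε-aug+det+¬).
'5jjj': N↓-sim [28, 23, 9, 4, 1] end={s9} ∉↓L; 4/4 del acc.
'5j55': N↓-sim [28, 23, 9, 3, 1] end={s9} ∉↓L; 4/4 single-dels accept.
'jjjj5': run [28, 20, 15, 9, 3, 1] end={s9} rej; 5/5 single-dels accept.
'jj5jj': run [28, 20, 15, 9, 3, 1] end={s9} — reject; 5/5 deletions ∈↓L.
'j555j': N↓-sim [28, 20, 14, 10, 4, 1] end={s9} rej; 5/5 deletions ∈↓L.
'5555j5': N↓-sim [28, 23, 18, 13, 9, 5, 1] end={s9} rej; 6/6 deletions ∈↓L.
6 words, ⪯-incomp.


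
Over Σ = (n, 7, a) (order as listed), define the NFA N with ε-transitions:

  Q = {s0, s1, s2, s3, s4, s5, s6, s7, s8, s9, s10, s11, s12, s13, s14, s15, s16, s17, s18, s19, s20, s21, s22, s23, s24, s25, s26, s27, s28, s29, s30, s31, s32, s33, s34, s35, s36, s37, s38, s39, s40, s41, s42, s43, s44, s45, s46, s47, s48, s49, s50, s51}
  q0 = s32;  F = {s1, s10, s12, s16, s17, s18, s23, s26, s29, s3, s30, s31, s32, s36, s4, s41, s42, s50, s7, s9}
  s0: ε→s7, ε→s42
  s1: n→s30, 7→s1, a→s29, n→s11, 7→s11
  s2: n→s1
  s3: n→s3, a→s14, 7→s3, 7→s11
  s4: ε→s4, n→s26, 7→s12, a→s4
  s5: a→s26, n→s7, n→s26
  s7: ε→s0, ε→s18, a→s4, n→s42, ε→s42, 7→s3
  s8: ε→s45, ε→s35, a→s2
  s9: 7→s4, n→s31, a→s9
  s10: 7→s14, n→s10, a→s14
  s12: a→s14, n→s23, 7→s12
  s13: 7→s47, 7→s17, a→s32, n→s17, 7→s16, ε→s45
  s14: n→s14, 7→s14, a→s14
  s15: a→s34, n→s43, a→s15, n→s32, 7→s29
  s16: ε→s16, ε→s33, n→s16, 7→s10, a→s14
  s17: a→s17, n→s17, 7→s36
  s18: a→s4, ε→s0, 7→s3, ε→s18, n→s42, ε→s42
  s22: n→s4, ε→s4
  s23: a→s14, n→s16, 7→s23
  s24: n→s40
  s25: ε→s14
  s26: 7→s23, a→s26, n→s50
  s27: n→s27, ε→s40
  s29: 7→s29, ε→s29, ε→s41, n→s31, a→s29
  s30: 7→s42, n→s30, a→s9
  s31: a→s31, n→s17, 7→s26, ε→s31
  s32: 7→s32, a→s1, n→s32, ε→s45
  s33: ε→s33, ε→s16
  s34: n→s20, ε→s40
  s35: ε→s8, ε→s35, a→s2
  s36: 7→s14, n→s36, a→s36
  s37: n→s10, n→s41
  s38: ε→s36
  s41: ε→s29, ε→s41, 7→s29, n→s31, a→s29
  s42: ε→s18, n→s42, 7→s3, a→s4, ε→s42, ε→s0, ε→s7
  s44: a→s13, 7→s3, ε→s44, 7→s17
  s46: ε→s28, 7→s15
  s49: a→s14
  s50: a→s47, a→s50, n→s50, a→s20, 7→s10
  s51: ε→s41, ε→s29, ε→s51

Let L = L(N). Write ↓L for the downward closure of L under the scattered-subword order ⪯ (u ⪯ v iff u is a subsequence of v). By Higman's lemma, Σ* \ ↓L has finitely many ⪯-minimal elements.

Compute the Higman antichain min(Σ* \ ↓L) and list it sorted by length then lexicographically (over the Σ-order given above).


Antichain: [an77a, aann77].

|Q|=52, |F|=20, |δ|=133 (38 ε).
min D↑ (18 st, q0=0, F={11}): 0:n→0,7→0,a→1 1:n→2,7→1,a→3 2:n→2,7→4,a→5 3:n→6,7→3,a→3 4:n→4,7→7,a→8 5:n→6,7→8,a→5 6:n→9,7→10,a→6 7:n→7,7→7,a→11 8:n→10,7→12,a→8 9:n→9,7→13,a→9 10:n→14,7→15,a→10 11:n→11,7→11,a→11 12:n→15,7→12,a→11 13:n→13,7→11,a→13 14:n→14,7→16,a→14 15:n→17,7→15,a→11 16:n→16,7→11,a→11 17:n→17,7→16,a→11.
'an77a': N↓-sim [27, 25, 22, 18, 8, 1] end={s14} — reject; 5/5 deletions ∈↓L.
'aann77': run [27, 25, 17, 12, 9, 3, 1] end={s14} ∉↓L; 6/6 single-dels accept.
2 obstructions.


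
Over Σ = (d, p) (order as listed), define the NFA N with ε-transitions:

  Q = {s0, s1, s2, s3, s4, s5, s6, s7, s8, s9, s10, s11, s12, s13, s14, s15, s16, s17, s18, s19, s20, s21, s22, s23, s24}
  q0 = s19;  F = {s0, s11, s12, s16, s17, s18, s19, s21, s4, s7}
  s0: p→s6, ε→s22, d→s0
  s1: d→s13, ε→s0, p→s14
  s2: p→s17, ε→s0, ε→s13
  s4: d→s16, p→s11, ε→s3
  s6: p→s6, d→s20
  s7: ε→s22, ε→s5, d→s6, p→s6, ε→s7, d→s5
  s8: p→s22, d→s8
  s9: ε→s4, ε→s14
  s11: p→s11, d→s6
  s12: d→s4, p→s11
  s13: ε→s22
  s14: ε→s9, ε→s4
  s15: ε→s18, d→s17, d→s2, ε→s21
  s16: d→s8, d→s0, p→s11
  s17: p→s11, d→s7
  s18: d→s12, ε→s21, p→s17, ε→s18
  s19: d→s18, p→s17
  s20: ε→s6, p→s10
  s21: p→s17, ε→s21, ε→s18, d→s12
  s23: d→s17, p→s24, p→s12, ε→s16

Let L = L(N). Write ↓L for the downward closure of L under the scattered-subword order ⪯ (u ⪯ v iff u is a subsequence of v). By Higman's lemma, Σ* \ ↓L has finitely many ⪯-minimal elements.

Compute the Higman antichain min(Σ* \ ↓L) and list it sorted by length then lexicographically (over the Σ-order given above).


Antichain: [pdd, pdp, ppd, ddpd, dddddp].

|Q|=25, |F|=10, |δ|=56 (21 ε).
min D↑ (10 st, q0=0, F={7}): 0:d→1,p→2 1:d→3,p→2 2:d→4,p→5 3:d→6,p→5 4:d→7,p→7 5:d→7,p→5 6:d→8,p→5 7:d→7,p→7 8:d→9,p→5 9:d→9,p→7 (ε-aug+det+¬).
'pdd': run [17, 8, 6, 4] end={s10,s20,s5,s6} ∉↓L; 3/3 deletions ∈↓L.
'pdp': run [17, 8, 6, 3] end={s10,s20,s6} rej; 3/3 deletions ∈↓L.
'ppd': |S_i|=[17, 8, 4, 3] end={s10,s20,s6} rej; 3/3 single-dels accept.
'ddpd': |S_i|=[17, 16, 13, 5, 3] end={s10,s20,s6} — reject; 4/4 deletions ∈↓L.
'dddddp': N↓-sim [17, 16, 13, 11, 8, 6, 4] end={s10,s20,s22,s6} ∉↓L; 6/6 deletions ∈↓L.
5 obstructions.


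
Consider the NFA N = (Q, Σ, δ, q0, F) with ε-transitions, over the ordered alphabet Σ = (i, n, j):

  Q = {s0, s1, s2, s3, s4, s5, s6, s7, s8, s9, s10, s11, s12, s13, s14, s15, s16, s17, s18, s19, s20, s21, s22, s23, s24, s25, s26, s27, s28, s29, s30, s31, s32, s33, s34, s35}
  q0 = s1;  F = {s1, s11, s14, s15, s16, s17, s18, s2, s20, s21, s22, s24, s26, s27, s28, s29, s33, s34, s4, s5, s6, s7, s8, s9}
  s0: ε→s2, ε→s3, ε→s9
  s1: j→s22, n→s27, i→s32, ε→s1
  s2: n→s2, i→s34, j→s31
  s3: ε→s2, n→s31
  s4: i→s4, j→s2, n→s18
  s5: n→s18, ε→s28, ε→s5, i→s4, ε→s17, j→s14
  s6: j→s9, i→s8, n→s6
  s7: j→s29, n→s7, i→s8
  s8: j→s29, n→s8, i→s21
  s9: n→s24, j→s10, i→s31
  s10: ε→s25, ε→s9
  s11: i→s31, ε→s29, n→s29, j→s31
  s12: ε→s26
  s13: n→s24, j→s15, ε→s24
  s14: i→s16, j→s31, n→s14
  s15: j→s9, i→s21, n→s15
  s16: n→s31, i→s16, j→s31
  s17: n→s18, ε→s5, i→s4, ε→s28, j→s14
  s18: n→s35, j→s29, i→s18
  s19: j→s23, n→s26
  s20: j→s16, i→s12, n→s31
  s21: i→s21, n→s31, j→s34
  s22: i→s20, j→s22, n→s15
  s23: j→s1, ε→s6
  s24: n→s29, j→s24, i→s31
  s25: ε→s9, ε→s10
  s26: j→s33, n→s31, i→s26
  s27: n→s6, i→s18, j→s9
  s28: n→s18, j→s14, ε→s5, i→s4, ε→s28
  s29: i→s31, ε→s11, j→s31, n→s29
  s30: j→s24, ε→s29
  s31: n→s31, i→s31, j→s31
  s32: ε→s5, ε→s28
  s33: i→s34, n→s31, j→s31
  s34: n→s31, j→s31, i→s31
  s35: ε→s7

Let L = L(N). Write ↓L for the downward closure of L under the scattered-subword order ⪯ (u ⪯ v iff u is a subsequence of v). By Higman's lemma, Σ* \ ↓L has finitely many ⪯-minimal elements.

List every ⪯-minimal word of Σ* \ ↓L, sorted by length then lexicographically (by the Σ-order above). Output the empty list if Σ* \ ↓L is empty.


min(Σ*\↓L) = [ijj, nji, jin, iijii, nniin, njnnj].

|Q|=36, |F|=24, |δ|=107 (25 ε).
min D↑ (22 st, q0=0, F={15}): 0:i→1,n→2,j→3 1:i→4,n→5,j→6 2:i→5,n→7,j→8 3:i→9,n→10,j→3 4:i→4,n→5,j→11 5:i→5,n→12,j→13 6:i→14,n→6,j→15 7:i→16,n→7,j→8 8:i→15,n→17,j→8 9:i→18,n→15,j→14 10:i→19,n→10,j→8 11:i→20,n→11,j→15 12:i→16,n→12,j→13 13:i→15,n→13,j→15 14:i→14,n→15,j→15 15:i→15,n→15,j→15 16:i→19,n→16,j→13 17:i→15,n→13,j→17 18:i→18,n→15,j→21 19:i→19,n→15,j→20 20:i→15,n→15,j→15 21:i→20,n→15,j→15 [Hopcroft].
'ijj': run [30, 21, 8, 1] end={s31} — reject; 3/3 del acc.
'nji': N↓-sim [30, 19, 8, 1] end={s31} — reject; 3/3 deletions ∈↓L.
'jin': |S_i|=[30, 18, 8, 1] end={s31} — reject; 3/3 del acc.
'iijii': |S_i|=[30, 21, 15, 6, 2, 1] end={s31} ∉↓L; 5/5 del acc.
'nniin': |S_i|=[30, 19, 17, 7, 4, 1] end={s31} ∉↓L; 5/5 deletions ∈↓L.
'njnnj': run [30, 19, 8, 4, 3, 1] end={s31} ∉↓L; 5/5 deletions ∈↓L.
6 obstructions.


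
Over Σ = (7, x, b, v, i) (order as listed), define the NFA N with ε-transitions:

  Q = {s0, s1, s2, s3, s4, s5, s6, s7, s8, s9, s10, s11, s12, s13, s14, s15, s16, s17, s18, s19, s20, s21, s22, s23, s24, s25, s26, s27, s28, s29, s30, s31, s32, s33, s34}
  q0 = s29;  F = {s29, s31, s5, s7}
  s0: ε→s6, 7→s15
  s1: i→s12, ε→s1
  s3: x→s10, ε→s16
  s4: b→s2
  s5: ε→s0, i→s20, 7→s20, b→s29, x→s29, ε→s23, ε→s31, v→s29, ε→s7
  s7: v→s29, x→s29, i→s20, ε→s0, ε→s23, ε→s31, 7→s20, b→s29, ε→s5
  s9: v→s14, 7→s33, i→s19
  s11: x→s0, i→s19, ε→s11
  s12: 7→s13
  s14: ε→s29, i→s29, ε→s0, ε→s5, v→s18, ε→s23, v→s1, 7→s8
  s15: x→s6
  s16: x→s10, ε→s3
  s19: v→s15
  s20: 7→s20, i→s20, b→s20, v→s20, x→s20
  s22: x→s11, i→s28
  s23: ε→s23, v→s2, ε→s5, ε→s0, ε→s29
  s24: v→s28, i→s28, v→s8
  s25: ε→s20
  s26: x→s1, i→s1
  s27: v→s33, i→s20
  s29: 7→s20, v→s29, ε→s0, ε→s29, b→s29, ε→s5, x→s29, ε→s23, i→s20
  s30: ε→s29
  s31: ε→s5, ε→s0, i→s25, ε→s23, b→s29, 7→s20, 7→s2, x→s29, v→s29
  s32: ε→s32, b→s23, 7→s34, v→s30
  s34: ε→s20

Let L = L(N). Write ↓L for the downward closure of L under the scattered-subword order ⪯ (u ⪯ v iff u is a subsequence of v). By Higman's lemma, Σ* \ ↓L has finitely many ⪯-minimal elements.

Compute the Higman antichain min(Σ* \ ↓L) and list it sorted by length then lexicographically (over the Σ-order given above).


|Q|=35, |F|=4, |δ|=88 (32 ε).
min D↑ (2 st, q0=0, F={1}): 0:7→1,x→0,b→0,v→0,i→1 1:7→1,x→1,b→1,v→1,i→1.
'7': run [11, 4] end={s15,s2,s20,s6} ∉↓L; 1/1 del acc.
'i': run [11, 2] end={s20,s25} rej; 1/1 single-dels accept.
2 minimals (antichain).

Antichain: [7, i].


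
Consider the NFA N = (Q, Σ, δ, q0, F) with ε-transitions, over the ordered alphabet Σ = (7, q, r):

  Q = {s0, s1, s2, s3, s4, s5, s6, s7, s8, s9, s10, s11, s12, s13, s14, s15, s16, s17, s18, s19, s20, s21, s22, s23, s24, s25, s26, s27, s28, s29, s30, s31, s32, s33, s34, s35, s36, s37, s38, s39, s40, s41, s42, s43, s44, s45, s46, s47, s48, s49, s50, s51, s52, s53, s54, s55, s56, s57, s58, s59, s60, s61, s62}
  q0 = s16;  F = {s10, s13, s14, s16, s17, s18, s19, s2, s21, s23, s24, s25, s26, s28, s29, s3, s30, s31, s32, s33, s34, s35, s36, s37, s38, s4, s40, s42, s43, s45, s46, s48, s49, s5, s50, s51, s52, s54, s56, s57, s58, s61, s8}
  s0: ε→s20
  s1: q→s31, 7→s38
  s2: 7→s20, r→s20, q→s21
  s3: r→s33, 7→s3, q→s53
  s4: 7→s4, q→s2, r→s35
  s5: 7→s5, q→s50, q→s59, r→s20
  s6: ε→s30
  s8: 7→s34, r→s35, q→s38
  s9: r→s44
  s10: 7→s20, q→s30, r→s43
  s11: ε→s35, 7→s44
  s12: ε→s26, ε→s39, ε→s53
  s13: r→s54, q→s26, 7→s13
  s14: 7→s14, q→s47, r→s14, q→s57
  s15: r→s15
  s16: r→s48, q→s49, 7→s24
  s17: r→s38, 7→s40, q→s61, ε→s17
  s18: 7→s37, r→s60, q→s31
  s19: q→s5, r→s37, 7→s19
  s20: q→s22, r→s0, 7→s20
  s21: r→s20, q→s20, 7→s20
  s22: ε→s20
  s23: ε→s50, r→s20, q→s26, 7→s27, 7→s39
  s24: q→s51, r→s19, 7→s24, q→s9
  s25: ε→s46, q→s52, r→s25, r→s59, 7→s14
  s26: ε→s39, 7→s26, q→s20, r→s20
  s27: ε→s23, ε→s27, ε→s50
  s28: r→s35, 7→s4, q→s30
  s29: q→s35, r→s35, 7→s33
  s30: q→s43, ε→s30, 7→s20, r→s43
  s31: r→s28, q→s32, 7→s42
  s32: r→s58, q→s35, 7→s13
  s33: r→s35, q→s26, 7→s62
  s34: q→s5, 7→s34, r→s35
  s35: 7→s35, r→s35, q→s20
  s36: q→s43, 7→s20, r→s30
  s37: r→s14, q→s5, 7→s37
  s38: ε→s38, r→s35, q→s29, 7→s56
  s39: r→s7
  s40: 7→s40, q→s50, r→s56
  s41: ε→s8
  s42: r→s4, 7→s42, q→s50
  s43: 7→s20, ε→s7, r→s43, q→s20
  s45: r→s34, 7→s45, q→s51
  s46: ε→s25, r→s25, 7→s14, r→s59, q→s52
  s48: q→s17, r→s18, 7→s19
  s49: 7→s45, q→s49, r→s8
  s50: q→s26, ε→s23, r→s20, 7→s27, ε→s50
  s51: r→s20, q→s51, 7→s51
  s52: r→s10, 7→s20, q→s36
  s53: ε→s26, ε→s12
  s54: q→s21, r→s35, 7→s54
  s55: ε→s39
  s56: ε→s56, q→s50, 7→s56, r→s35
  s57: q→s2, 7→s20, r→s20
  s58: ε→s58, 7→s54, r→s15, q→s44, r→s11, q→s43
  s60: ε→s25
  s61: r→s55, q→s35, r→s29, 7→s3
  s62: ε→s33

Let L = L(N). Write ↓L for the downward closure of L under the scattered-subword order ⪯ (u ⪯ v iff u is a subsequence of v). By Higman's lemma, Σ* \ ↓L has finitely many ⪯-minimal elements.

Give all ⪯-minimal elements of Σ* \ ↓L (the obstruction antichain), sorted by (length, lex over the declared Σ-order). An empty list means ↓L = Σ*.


min(Σ*\↓L) = [7qr, qrrq, rqqqq, rrrq7].

|Q|=63, |F|=43, |δ|=175 (28 ε).
min D↑ (42 st, q0=0, F={10}): 0:7→1,q→2,r→3 1:7→1,q→4,r→5 2:7→6,q→2,r→7 3:7→5,q→8,r→9 4:7→4,q→4,r→10 5:7→5,q→11,r→12 6:7→6,q→4,r→13 7:7→13,q→14,r→15 8:7→16,q→17,r→14 9:7→12,q→18,r→19 10:7→10,q→10,r→10 11:7→11,q→20,r→10 12:7→12,q→11,r→21 13:7→13,q→11,r→15 14:7→22,q→23,r→15 15:7→15,q→10,r→15 16:7→16,q→20,r→22 17:7→24,q→15,r→23 18:7→25,q→26,r→27 19:7→21,q→28,r→19 20:7→20,q→29,r→10 21:7→21,q→30,r→21 22:7→22,q→20,r→15 23:7→31,q→15,r→15 24:7→24,q→29,r→31 25:7→25,q→20,r→32 26:7→33,q→15,r→34 27:7→32,q→35,r→15 28:7→10,q→36,r→37 29:7→29,q→10,r→10 30:7→10,q→38,r→10 31:7→31,q→29,r→15 32:7→32,q→38,r→15 33:7→33,q→29,r→39 34:7→39,q→40,r→15 35:7→10,q→40,r→40 36:7→10,q→40,r→35 37:7→10,q→35,r→40 38:7→10,q→41,r→10 39:7→39,q→41,r→15 40:7→10,q→10,r→40 41:7→10,q→10,r→10.
'7qr': run [60, 36, 20, 5] end={s0,s20,s22,s44,s7} ∉↓L; 3/3 del acc.
'qrrq': |S_i|=[60, 50, 32, 9, 3] end={s0,s20,s22} — reject; 4/4 single-dels accept.
'rqqqq': |S_i|=[60, 54, 44, 31, 12, 3] end={s0,s20,s22} — reject; 5/5 deletions ∈↓L.
'rrrq7': run [60, 54, 44, 26, 14, 3] end={s0,s20,s22} rej; 5/5 del acc.
4 words, ⪯-incomp.


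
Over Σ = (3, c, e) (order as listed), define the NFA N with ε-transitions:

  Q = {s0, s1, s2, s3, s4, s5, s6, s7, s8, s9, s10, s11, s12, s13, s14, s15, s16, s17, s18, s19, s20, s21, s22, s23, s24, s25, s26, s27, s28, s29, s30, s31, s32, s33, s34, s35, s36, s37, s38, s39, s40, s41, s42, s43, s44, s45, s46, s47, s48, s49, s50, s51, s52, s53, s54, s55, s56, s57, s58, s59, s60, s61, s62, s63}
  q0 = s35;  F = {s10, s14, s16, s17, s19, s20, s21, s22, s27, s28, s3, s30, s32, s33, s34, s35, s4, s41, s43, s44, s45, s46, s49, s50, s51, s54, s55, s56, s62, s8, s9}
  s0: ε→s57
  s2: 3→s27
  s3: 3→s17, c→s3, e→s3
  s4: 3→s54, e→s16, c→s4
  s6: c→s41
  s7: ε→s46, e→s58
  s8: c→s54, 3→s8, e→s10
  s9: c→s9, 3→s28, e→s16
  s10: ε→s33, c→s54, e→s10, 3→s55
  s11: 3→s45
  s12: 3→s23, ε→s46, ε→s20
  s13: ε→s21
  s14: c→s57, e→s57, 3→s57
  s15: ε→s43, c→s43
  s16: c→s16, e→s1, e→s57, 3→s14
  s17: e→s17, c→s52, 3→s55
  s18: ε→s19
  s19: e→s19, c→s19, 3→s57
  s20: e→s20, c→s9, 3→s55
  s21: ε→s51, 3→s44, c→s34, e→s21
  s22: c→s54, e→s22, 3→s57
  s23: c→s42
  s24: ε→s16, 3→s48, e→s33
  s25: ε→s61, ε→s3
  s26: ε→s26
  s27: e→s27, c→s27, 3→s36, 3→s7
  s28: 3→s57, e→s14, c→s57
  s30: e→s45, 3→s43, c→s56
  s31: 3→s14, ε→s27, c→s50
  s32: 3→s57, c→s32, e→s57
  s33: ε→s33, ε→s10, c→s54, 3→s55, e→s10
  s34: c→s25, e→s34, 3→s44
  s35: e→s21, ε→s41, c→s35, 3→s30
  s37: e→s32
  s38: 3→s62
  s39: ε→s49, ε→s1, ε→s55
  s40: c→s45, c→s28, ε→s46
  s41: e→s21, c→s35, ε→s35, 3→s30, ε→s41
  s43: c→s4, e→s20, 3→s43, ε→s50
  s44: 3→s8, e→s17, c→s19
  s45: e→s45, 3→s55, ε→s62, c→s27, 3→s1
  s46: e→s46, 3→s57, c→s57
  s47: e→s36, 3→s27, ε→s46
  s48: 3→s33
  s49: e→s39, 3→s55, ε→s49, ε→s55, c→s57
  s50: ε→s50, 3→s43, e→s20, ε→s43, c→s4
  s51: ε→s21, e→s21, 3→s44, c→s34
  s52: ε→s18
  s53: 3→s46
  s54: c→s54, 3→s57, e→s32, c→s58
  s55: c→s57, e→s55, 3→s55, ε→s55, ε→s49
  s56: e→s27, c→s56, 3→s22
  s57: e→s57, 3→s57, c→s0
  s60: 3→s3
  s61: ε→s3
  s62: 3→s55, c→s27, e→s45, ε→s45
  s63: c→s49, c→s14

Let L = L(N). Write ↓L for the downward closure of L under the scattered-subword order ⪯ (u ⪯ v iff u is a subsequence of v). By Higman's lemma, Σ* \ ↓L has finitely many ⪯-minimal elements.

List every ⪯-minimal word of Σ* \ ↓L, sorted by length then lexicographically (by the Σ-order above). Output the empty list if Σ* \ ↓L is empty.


|Q|=64, |F|=31, |δ|=158 (36 ε).
min D↑ (26 st, q0=0, F={20}): 0:3→1,c→0,e→2 1:3→3,c→4,e→5 2:3→6,c→7,e→2 3:3→3,c→8,e→9 4:3→10,c→4,e→11 5:3→12,c→11,e→5 6:3→13,c→14,e→15 7:3→6,c→16,e→7 8:3→17,c→8,e→18 9:3→12,c→19,e→9 10:3→20,c→17,e→10 11:3→21,c→11,e→11 12:3→12,c→20,e→12 13:3→13,c→17,e→22 14:3→20,c→14,e→14 15:3→12,c→14,e→15 16:3→15,c→16,e→16 17:3→20,c→17,e→23 18:3→24,c→18,e→20 19:3→25,c→19,e→18 20:3→20,c→20,e→20 21:3→20,c→20,e→21 22:3→12,c→17,e→22 23:3→20,c→23,e→20 24:3→20,c→20,e→20 25:3→20,c→20,e→24 [Hopcroft].
'3c33': run [42, 34, 20, 11, 2] end={s0,s57} rej; 4/4 del acc.
'3e3c': |S_i|=[42, 34, 27, 12, 2] end={s0,s57} rej; 4/4 single-dels accept.
'e3c3': N↓-sim [42, 35, 22, 8, 2] end={s0,s57} — reject; 4/4 deletions ∈↓L.
'33cee': |S_i|=[42, 34, 24, 11, 6, 3] end={s0,s1,s57} — reject; 5/5 deletions ∈↓L.
'ecc33c': run [42, 35, 29, 24, 16, 6, 2] end={s0,s57} — reject; 6/6 deletions ∈↓L.
5 words, ⪯-incomp.

Antichain: [3c33, 3e3c, e3c3, 33cee, ecc33c].


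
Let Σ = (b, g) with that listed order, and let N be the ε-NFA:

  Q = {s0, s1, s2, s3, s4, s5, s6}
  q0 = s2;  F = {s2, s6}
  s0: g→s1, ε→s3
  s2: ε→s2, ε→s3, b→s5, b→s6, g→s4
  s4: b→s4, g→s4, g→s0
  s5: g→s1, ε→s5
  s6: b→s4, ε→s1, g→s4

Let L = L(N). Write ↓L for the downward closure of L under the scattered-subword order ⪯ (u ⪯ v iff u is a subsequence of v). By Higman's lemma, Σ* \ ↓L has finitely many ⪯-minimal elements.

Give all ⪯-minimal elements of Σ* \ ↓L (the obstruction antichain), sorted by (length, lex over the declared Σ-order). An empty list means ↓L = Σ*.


min(Σ*\↓L) = [g, bb].

|Q|=7, |F|=2, |δ|=15 (5 ε).
min D↑ (3 st, q0=0, F={2}): 0:b→1,g→2 1:b→2,g→2 2:b→2,g→2 (ε-aug+det+¬).
'g': run [7, 4] end={s0,s1,s3,s4} rej; 1/1 del acc.
'bb': N↓-sim [7, 6, 4] end={s0,s1,s3,s4} ∉↓L; 2/2 del acc.
2 minimals (antichain).


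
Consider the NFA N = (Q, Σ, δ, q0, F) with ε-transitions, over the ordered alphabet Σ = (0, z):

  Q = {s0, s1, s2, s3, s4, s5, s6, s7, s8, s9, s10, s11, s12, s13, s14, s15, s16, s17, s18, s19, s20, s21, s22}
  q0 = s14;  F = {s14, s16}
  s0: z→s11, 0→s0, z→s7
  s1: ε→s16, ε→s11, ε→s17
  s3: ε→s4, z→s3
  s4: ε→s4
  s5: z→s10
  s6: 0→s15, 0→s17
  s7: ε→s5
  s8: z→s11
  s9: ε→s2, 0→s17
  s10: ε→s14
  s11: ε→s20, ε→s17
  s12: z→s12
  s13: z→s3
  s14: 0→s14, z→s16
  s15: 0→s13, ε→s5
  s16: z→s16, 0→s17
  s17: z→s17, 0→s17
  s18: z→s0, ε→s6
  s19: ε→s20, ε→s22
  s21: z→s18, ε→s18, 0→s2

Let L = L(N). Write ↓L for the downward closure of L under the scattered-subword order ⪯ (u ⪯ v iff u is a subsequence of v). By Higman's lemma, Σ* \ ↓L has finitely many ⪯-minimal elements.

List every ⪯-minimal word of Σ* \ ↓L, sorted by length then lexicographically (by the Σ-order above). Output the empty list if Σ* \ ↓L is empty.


|Q|=23, |F|=2, |δ|=36 (15 ε).
min D↑ (3 st, q0=0, F={2}): 0:0→0,z→1 1:0→2,z→1 2:0→2,z→2.
'z0': |S_i|=[3, 2, 1] end={s17} rej; 2/2 del acc.
1 obstructions.

A = [z0].


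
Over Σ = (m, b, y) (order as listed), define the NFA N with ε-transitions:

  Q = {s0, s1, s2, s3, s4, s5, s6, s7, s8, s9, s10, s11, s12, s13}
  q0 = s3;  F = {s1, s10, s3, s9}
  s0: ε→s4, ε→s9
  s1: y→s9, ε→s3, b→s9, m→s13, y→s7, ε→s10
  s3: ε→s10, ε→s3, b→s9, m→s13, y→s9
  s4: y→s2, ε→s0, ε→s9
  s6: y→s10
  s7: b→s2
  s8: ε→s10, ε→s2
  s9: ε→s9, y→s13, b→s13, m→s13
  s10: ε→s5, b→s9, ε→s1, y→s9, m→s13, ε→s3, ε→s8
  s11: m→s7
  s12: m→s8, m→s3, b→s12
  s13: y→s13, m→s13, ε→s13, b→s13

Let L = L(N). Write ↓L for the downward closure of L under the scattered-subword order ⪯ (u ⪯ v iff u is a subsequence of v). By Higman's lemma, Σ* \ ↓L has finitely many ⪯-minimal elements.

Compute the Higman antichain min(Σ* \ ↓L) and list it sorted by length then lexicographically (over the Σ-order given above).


|Q|=14, |F|=4, |δ|=39 (16 ε).
min D↑ (3 st, q0=0, F={1}): 0:m→1,b→2,y→2 1:m→1,b→1,y→1 2:m→1,b→1,y→1 [Hopcroft].
'm': N↓-sim [9, 1] end={s13} — reject; 1/1 single-dels accept.
'bb': N↓-sim [9, 3, 1] end={s13} ∉↓L; 2/2 del acc.
'by': |S_i|=[9, 3, 1] end={s13} — reject; 2/2 del acc.
'yb': N↓-sim [9, 4, 2] end={s13,s2} ∉↓L; 2/2 deletions ∈↓L.
'yy': N↓-sim [9, 4, 1] end={s13} ∉↓L; 2/2 single-dels accept.
5 words, ⪯-incomp.

Antichain: [m, bb, by, yb, yy].


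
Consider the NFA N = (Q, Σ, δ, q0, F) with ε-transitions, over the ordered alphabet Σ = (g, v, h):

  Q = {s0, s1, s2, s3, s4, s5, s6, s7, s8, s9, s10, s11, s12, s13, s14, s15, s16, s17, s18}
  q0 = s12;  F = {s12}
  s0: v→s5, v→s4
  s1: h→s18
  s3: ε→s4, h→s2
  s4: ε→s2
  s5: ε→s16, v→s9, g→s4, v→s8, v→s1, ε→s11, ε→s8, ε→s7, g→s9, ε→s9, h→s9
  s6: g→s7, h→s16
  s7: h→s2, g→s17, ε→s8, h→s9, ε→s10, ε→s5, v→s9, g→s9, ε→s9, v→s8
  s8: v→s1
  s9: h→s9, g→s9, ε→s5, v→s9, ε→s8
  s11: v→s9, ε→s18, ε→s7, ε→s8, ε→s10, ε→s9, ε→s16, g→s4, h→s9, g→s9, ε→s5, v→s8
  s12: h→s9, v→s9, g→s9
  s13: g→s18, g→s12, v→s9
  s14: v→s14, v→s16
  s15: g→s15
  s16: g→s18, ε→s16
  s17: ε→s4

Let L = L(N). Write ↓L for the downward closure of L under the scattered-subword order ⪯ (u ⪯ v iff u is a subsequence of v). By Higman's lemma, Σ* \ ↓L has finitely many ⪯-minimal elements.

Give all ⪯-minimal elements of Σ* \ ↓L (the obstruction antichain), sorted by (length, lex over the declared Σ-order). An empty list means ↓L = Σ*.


min(Σ*\↓L) = [g, v, h].

|Q|=19, |F|=1, |δ|=59 (22 ε).
min D↑ (2 st, q0=0, F={1}): 0:g→1,v→1,h→1 1:g→1,v→1,h→1.
'g': |S_i|=[13, 12] end={s1,s10,s11,s16,s17,s18,s2,s4,s5,s7,s8,s9} rej; 1/1 del acc.
'v': |S_i|=[13, 12] end={s1,s10,s11,s16,s17,s18,s2,s4,s5,s7,s8,s9} — reject; 1/1 single-dels accept.
'h': N↓-sim [13, 12] end={s1,s10,s11,s16,s17,s18,s2,s4,s5,s7,s8,s9} ∉↓L; 1/1 del acc.
3 words, ⪯-incomp.


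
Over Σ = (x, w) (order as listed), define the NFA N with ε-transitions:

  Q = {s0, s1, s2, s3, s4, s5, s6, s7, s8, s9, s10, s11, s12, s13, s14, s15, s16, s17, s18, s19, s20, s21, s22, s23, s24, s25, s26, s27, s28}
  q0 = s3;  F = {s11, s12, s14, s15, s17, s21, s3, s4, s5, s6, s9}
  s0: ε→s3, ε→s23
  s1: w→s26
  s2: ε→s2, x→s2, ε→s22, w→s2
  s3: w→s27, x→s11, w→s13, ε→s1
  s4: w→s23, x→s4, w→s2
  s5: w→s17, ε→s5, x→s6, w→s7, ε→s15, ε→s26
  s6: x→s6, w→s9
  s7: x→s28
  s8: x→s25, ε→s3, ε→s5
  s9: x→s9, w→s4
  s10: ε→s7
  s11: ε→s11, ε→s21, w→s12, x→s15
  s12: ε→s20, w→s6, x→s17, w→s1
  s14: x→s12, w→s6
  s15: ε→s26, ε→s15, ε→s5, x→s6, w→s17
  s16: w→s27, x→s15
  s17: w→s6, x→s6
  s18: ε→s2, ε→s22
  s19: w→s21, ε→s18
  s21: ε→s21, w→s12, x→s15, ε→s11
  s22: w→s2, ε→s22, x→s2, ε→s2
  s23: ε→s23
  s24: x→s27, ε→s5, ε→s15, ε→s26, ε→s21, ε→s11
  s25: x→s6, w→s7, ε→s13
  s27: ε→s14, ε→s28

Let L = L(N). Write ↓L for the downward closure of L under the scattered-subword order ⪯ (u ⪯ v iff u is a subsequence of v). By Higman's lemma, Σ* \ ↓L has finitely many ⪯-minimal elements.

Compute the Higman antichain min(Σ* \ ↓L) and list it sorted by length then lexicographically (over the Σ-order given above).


min(Σ*\↓L) = [wwwww, xxxwww].

|Q|=29, |F|=11, |δ|=72 (33 ε).
min D↑ (10 st, q0=0, F={9}): 0:x→1,w→2 1:x→3,w→4 2:x→4,w→5 3:x→5,w→6 4:x→6,w→5 5:x→5,w→7 6:x→5,w→5 7:x→7,w→8 8:x→8,w→9 9:x→9,w→9 (ε-aug+det+¬).
'wwwww': N↓-sim [21, 16, 8, 6, 4, 3] end={s2,s22,s23} — reject; 5/5 del acc.
'xxxwww': |S_i|=[21, 17, 12, 7, 5, 4, 3] end={s2,s22,s23} ∉↓L; 6/6 del acc.
2 minimals (antichain).


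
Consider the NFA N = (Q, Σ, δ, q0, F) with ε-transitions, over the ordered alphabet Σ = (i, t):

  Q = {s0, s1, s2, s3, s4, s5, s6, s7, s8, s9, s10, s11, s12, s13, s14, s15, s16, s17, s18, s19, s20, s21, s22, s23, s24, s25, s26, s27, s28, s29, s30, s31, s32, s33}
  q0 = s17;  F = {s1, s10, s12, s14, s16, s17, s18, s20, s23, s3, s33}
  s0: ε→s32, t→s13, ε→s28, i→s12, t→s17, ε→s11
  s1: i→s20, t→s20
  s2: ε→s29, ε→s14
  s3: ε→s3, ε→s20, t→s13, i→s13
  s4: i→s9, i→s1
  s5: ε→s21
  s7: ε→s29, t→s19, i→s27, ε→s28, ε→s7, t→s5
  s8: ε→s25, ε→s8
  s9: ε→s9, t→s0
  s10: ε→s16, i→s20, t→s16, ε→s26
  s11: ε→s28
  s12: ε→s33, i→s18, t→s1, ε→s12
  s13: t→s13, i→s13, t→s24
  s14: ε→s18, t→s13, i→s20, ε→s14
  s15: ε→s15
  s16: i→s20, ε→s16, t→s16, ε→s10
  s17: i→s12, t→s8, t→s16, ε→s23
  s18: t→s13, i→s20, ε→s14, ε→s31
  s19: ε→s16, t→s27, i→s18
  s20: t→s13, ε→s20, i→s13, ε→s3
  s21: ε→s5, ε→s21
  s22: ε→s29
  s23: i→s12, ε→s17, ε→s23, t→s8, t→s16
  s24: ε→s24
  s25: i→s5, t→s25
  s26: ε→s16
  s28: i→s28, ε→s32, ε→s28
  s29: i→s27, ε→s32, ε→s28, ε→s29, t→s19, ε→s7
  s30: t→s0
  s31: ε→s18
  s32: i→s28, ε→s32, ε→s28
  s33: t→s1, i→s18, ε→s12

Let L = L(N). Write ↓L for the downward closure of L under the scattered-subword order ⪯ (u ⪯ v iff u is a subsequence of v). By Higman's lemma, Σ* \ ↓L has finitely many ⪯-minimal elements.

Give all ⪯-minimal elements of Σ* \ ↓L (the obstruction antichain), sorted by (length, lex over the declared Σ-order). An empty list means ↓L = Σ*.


|Q|=34, |F|=11, |δ|=92 (47 ε).
min D↑ (7 st, q0=0, F={6}): 0:i→1,t→2 1:i→3,t→4 2:i→5,t→2 3:i→5,t→6 4:i→5,t→5 5:i→6,t→6 6:i→6,t→6.
'iit': N↓-sim [19, 12, 7, 2] end={s13,s24} — reject; 3/3 del acc.
'tii': N↓-sim [19, 12, 6, 2] end={s13,s24} ∉↓L; 3/3 deletions ∈↓L.
'tit': |S_i|=[19, 12, 6, 2] end={s13,s24} rej; 3/3 single-dels accept.
'iiii': |S_i|=[19, 12, 7, 4, 2] end={s13,s24} ∉↓L; 4/4 del acc.
'itti': N↓-sim [19, 12, 5, 4, 2] end={s13,s24} — reject; 4/4 del acc.
'ittt': N↓-sim [19, 12, 5, 4, 2] end={s13,s24} — reject; 4/4 single-dels accept.
6 obstructions.

A = [iit, tii, tit, iiii, itti, ittt].


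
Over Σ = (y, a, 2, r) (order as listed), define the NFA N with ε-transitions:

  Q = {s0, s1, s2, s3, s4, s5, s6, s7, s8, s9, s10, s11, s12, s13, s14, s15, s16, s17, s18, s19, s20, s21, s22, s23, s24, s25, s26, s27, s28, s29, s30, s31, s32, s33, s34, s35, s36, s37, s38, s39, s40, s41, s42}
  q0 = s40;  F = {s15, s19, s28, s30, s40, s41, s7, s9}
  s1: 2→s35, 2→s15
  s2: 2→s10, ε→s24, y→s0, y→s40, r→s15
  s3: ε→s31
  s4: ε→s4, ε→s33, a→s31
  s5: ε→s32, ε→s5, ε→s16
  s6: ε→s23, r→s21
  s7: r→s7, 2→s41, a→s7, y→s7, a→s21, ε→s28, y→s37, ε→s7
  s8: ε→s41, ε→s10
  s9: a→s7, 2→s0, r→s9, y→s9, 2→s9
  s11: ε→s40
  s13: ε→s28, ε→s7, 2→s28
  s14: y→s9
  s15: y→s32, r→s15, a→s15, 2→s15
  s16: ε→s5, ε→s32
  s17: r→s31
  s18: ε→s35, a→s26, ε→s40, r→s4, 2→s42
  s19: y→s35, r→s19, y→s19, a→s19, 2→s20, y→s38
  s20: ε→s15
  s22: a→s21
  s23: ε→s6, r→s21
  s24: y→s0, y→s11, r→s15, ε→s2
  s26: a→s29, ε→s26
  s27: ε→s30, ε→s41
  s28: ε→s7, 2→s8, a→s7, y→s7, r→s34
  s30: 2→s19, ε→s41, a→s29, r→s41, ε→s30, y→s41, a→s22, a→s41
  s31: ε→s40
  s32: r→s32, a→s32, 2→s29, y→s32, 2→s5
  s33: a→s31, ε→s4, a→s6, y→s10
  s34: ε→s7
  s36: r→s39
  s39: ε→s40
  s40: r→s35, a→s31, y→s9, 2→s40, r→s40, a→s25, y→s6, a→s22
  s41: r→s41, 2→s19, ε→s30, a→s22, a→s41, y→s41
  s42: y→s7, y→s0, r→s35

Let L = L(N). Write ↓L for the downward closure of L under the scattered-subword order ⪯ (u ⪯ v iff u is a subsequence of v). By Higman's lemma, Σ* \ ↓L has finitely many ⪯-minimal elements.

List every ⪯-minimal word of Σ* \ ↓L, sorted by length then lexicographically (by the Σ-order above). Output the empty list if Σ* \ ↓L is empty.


min(Σ*\↓L) = [ya222y].

|Q|=43, |F|=8, |δ|=109 (33 ε).
min D↑ (7 st, q0=0, F={6}): 0:y→1,a→0,2→0,r→0 1:y→1,a→2,2→1,r→1 2:y→2,a→2,2→3,r→2 3:y→3,a→3,2→4,r→3 4:y→4,a→4,2→5,r→4 5:y→6,a→5,2→5,r→5 6:y→6,a→6,2→6,r→6 (ε-aug+det+¬).
'ya222y': |S_i|=[26, 23, 19, 15, 9, 6, 4] end={s16,s29,s32,s5} ∉↓L; 6/6 deletions ∈↓L.
1 obstructions.


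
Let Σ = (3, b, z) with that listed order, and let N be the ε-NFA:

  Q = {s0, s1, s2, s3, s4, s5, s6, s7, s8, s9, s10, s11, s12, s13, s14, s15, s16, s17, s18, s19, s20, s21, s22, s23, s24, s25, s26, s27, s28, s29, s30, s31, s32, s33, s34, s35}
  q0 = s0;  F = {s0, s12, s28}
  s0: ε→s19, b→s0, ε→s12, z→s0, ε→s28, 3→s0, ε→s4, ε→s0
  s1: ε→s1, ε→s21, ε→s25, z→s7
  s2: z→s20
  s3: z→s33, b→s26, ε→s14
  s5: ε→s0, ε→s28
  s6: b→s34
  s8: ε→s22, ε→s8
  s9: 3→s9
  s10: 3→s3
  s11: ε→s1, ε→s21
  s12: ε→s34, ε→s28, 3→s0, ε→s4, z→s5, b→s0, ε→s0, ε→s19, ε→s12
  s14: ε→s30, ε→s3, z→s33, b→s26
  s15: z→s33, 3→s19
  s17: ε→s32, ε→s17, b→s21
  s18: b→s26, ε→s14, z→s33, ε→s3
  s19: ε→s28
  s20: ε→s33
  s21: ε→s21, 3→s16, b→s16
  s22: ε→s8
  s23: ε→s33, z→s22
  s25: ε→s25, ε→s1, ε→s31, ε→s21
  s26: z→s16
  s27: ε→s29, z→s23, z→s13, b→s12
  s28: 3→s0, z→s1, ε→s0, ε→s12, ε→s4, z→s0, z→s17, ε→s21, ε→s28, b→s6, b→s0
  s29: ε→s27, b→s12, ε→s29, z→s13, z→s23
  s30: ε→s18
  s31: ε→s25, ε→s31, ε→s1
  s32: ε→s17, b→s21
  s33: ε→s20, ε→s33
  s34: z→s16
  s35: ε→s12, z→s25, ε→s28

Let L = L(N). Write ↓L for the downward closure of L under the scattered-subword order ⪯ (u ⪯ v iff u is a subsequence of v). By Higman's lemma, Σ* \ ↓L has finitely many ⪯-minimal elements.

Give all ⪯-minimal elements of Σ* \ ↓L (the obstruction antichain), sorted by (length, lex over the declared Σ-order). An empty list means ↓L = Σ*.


A = [].

|Q|=36, |F|=3, |δ|=92 (53 ε).
min D↑ (1 st, q0=0, F={}): 0:3→0,b→0,z→0.
L(D↑) = ∅ ⇒ ↓L = Σ*.


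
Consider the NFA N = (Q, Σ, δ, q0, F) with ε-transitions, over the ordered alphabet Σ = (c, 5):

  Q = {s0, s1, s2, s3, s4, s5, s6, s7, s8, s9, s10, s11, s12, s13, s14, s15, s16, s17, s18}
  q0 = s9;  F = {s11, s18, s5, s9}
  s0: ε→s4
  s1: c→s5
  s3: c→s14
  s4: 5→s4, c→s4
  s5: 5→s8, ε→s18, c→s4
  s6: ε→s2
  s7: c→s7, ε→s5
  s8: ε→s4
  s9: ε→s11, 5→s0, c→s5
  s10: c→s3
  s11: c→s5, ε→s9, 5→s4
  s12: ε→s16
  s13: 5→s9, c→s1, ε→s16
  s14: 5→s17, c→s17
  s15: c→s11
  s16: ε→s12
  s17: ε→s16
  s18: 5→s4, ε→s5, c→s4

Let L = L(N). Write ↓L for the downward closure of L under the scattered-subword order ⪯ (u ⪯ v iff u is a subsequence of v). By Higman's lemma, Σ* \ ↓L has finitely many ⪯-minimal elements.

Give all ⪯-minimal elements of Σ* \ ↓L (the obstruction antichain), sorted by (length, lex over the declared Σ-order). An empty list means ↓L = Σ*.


Antichain: [5, cc].

|Q|=19, |F|=4, |δ|=31 (12 ε).
min D↑ (3 st, q0=0, F={2}): 0:c→1,5→2 1:c→2,5→2 2:c→2,5→2 (ε-aug+det+¬).
'5': N↓-sim [7, 3] end={s0,s4,s8} ∉↓L; 1/1 single-dels accept.
'cc': N↓-sim [7, 4, 1] end={s4} — reject; 2/2 deletions ∈↓L.
2 obstructions.
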